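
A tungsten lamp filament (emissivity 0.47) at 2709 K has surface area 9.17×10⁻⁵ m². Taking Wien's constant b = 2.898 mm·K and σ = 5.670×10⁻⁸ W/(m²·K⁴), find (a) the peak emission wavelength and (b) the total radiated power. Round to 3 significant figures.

λ_max ≈ 1.07×10³ nm; P ≈ 132 W

(a) λ_max = b/T = 2.898×10⁻³/2709 = 1.070×10⁻⁶ m = 1.07×10³ nm.
Area A = 9.17×10⁻⁵ m².
(b) P = εσAT⁴ = 0.47×5.670×10⁻⁸×9.17×10⁻⁵×(2709)⁴ = 132 W.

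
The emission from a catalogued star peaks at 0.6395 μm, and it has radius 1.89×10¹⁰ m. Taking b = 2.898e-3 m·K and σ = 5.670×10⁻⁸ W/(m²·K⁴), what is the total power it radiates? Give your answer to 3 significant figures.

P ≈ 1.07×10²⁹ W

Wien's law: T = b/λ_max = 2.898×10⁻³/6.395×10⁻⁷ = 4531.67 K.
Surface area A = 4πR² = 4π(1.89×10¹⁰ m)² = 4.48883×10²¹ m².
Then P = σAT⁴ = 5.670×10⁻⁸×4.48883×10²¹×(4531.67)⁴ = 1.07×10²⁹ W.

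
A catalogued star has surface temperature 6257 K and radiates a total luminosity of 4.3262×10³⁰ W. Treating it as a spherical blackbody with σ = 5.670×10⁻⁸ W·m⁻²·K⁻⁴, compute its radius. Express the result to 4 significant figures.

L = 4πR²σT⁴ ⇒ R = √(L/(4πσT⁴)).
σT⁴ = 8.69056×10⁷ W/m², so R = √(4.3262×10³⁰/(4π×8.69056×10⁷)) = 6.294×10¹⁰ m.

R ≈ 6.294×10¹⁰ m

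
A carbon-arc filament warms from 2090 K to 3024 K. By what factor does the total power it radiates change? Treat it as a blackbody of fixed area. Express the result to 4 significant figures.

P ∝ T⁴, so P₂/P₁ = (T₂/T₁)⁴ = (3024/2090)⁴ = (1.44689)⁴ = 4.383.

P₂/P₁ ≈ 4.383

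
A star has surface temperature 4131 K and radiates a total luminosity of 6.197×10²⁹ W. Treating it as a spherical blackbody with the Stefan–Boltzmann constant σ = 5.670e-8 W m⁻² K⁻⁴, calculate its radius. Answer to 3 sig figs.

R ≈ 5.46×10¹⁰ m

L = 4πR²σT⁴ ⇒ R = √(L/(4πσT⁴)).
σT⁴ = 1.65122×10⁷ W/m², so R = √(6.197×10²⁹/(4π×1.65122×10⁷)) = 5.46×10¹⁰ m.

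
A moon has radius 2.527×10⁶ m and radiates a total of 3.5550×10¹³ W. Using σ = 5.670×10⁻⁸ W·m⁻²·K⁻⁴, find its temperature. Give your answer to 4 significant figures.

T ≈ 52.87 K

Surface area A = 4πR² = 4π(2.527×10⁶ m)² = 8.02454×10¹³ m².
P = σAT⁴ ⇒ T = (P/(σA))^(1/4) = (3.5550×10¹³/(5.670×10⁻⁸×8.02454×10¹³))^(1/4) = 52.87 K.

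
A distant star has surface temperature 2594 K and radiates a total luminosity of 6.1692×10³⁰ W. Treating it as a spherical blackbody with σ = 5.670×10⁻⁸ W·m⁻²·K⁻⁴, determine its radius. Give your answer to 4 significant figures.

R ≈ 4.373×10¹¹ m

L = 4πR²σT⁴ ⇒ R = √(L/(4πσT⁴)).
σT⁴ = 2.56722×10⁶ W/m², so R = √(6.1692×10³⁰/(4π×2.56722×10⁶)) = 4.373×10¹¹ m.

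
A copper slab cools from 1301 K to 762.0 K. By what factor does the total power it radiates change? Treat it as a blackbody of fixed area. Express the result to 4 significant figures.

P₂/P₁ ≈ 0.1177

P ∝ T⁴, so P₂/P₁ = (T₂/T₁)⁴ = (762.0/1301)⁴ = (0.585703)⁴ = 0.1177.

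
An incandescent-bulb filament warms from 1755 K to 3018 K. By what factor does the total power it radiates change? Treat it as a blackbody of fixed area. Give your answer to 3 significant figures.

P ∝ T⁴, so P₂/P₁ = (T₂/T₁)⁴ = (3018/1755)⁴ = (1.71966)⁴ = 8.75.

P₂/P₁ ≈ 8.75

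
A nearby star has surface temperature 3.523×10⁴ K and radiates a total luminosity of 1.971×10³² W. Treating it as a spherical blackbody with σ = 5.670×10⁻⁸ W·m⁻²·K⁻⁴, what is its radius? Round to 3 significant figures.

R ≈ 1.34×10¹⁰ m

L = 4πR²σT⁴ ⇒ R = √(L/(4πσT⁴)).
σT⁴ = 8.73441×10¹⁰ W/m², so R = √(1.971×10³²/(4π×8.73441×10¹⁰)) = 1.34×10¹⁰ m.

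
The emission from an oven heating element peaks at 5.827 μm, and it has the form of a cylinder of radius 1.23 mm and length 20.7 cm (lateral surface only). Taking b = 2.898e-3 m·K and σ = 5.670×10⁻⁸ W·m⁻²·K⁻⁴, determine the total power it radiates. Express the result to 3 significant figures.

P ≈ 5.55 W

Wien's law: T = b/λ_max = 2.898×10⁻³/5.827×10⁻⁶ = 497.340 K.
Lateral area A = 2πrL = 2π×1.23×10⁻³×0.207 = 1.59976×10⁻³ m².
Then P = σAT⁴ = 5.670×10⁻⁸×1.59976×10⁻³×(497.340)⁴ = 5.55 W.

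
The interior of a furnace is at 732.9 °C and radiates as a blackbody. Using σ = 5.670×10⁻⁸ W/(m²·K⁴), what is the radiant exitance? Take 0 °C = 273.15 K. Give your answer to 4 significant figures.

I ≈ 5.808×10⁴ W/m²

T = 732.9 °C + 273.15 = 1006.05 K.
Stefan–Boltzmann: I = σT⁴ = 5.670×10⁻⁸ × (1006.05)⁴ = 5.808×10⁴ W/m².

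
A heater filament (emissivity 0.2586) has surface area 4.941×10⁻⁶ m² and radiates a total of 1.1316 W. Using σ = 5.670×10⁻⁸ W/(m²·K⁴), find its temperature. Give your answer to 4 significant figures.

Area A = 4.941×10⁻⁶ m².
P = εσAT⁴ ⇒ T = (P/(εσA))^(1/4) = (1.1316/(0.2586×5.670×10⁻⁸×4.941×10⁻⁶))^(1/4) = 1988 K.

T ≈ 1988 K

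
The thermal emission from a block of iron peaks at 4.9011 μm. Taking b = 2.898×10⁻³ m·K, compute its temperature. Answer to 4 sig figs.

T ≈ 591.3 K

Wien's law gives T = b/λ_max = (2.898×10⁻³ m·K)/(4.9011×10⁻⁶ m) = 591.3 K.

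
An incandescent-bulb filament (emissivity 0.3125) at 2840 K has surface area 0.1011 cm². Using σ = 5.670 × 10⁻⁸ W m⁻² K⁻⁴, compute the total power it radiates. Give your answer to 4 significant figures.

P ≈ 11.65 W

Area A = 0.1011 cm² = 1.011×10⁻⁵ m².
P = εσAT⁴ = 0.3125 × 5.670×10⁻⁸ × 1.011×10⁻⁵ × (2840)⁴ = 11.65 W.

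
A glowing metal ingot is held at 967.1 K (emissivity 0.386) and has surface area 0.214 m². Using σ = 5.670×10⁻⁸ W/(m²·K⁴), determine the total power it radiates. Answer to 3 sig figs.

Area A = 0.214 m².
P = εσAT⁴ = 0.386 × 5.670×10⁻⁸ × 0.214 × (967.1)⁴ = 4.10×10³ W.

P ≈ 4.10×10³ W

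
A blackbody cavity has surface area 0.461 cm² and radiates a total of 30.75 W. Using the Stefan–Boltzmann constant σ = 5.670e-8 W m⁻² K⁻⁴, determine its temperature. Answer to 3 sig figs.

Area A = 0.461 cm² = 4.61×10⁻⁵ m².
P = σAT⁴ ⇒ T = (P/(σA))^(1/4) = (30.75/(5.670×10⁻⁸×4.61×10⁻⁵))^(1/4) = 1.85×10³ K.

T ≈ 1.85×10³ K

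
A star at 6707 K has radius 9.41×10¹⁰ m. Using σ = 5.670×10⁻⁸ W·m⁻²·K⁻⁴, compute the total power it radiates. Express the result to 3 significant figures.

Surface area A = 4πR² = 4π(9.41×10¹⁰ m)² = 1.11273×10²³ m².
P = σAT⁴ = 5.670×10⁻⁸ × 1.11273×10²³ × (6707)⁴ = 1.28×10³¹ W.

P ≈ 1.28×10³¹ W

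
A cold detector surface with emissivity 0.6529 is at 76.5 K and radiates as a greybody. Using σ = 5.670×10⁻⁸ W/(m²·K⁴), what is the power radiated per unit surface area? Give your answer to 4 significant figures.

Stefan–Boltzmann: I = εσT⁴ = 0.6529 × 5.670×10⁻⁸ × (76.5)⁴ = 1.268 W/m².

I ≈ 1.268 W/m²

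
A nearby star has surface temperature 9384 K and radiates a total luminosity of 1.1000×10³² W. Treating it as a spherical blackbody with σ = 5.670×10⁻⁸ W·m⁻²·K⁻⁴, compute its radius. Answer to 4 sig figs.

L = 4πR²σT⁴ ⇒ R = √(L/(4πσT⁴)).
σT⁴ = 4.39678×10⁸ W/m², so R = √(1.1000×10³²/(4π×4.39678×10⁸)) = 1.411×10¹¹ m.

R ≈ 1.411×10¹¹ m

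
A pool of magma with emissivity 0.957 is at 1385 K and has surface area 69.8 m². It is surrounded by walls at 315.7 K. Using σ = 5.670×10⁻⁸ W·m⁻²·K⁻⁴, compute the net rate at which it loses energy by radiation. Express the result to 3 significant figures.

Area A = 69.8 m².
Net radiated power P_net = εσA(T⁴ − T₀⁴) = 0.957×5.670×10⁻⁸×69.8×(1385⁴ − 315.7⁴).
T⁴ − T₀⁴ = 3.67959×10¹² − 9.93341×10⁹ = 3.66966×10¹² K⁴, so P_net = 1.39×10⁷ W.

Net loss ≈ 1.39×10⁷ W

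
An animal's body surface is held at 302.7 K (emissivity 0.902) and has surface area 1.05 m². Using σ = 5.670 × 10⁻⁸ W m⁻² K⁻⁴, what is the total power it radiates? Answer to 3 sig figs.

Area A = 1.05 m².
P = εσAT⁴ = 0.902 × 5.670×10⁻⁸ × 1.05 × (302.7)⁴ = 451 W.

P ≈ 451 W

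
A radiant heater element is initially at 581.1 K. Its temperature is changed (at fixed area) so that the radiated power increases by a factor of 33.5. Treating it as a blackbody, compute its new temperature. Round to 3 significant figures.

T₂ ≈ 1.40×10³ K

P ∝ T⁴, so T₂/T₁ = (P₂/P₁)^(1/4) = (33.5)^(1/4) = 2.40581.
T₂ = 581.1 × 2.40581 = 1.40×10³ K.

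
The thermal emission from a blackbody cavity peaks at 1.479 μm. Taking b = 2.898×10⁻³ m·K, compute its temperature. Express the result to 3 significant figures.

Wien's law gives T = b/λ_max = (2.898×10⁻³ m·K)/(1.479×10⁻⁶ m) = 1.96×10³ K.

T ≈ 1.96×10³ K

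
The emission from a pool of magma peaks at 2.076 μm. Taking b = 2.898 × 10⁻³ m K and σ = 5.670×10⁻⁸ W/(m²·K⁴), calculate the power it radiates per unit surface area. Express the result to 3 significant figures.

Wien's law: T = b/λ_max = 2.898×10⁻³/2.076×10⁻⁶ = 1395.95 K.
Then I = σT⁴ = 5.670×10⁻⁸×(1395.95)⁴ = 2.15×10⁵ W/m².

I ≈ 2.15×10⁵ W/m²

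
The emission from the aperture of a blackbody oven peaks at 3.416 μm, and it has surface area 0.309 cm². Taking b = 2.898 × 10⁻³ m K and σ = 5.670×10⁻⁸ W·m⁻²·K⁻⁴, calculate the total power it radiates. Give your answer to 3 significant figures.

P ≈ 0.908 W

Wien's law: T = b/λ_max = 2.898×10⁻³/3.416×10⁻⁶ = 848.361 K.
Area A = 0.309 cm² = 3.09×10⁻⁵ m².
Then P = σAT⁴ = 5.670×10⁻⁸×3.09×10⁻⁵×(848.361)⁴ = 0.908 W.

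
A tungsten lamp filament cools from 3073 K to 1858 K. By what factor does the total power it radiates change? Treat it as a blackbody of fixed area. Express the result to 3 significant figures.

P ∝ T⁴, so P₂/P₁ = (T₂/T₁)⁴ = (1858/3073)⁴ = (0.604621)⁴ = 0.134.

P₂/P₁ ≈ 0.134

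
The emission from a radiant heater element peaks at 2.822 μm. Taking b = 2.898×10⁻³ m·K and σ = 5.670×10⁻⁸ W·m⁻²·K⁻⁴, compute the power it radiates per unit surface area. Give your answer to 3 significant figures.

Wien's law: T = b/λ_max = 2.898×10⁻³/2.822×10⁻⁶ = 1026.93 K.
Then I = σT⁴ = 5.670×10⁻⁸×(1026.93)⁴ = 6.31×10⁴ W/m².

I ≈ 6.31×10⁴ W/m²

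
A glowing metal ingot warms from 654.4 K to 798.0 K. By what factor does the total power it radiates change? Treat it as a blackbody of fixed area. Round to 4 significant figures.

P₂/P₁ ≈ 2.211

P ∝ T⁴, so P₂/P₁ = (T₂/T₁)⁴ = (798.0/654.4)⁴ = (1.21944)⁴ = 2.211.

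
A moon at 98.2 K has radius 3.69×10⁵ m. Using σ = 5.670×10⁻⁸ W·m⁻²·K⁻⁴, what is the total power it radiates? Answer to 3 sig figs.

Surface area A = 4πR² = 4π(3.69×10⁵ m)² = 1.71105×10¹² m².
P = σAT⁴ = 5.670×10⁻⁸ × 1.71105×10¹² × (98.2)⁴ = 9.02×10¹² W.

P ≈ 9.02×10¹² W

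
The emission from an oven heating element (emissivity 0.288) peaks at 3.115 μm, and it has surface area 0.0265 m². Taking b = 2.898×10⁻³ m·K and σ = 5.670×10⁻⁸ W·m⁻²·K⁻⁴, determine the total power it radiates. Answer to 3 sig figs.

Wien's law: T = b/λ_max = 2.898×10⁻³/3.115×10⁻⁶ = 930.337 K.
Area A = 0.0265 m².
Then P = εσAT⁴ = 0.288×5.670×10⁻⁸×0.0265×(930.337)⁴ = 324 W.

P ≈ 324 W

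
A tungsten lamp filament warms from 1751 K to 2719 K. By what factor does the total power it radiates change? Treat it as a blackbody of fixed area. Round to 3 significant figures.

P ∝ T⁴, so P₂/P₁ = (T₂/T₁)⁴ = (2719/1751)⁴ = (1.55283)⁴ = 5.81.

P₂/P₁ ≈ 5.81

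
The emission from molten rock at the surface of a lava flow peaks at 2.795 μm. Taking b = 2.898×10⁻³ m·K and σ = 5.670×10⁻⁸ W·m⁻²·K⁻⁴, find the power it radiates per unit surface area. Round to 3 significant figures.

I ≈ 6.55×10⁴ W/m²

Wien's law: T = b/λ_max = 2.898×10⁻³/2.795×10⁻⁶ = 1036.85 K.
Then I = σT⁴ = 5.670×10⁻⁸×(1036.85)⁴ = 6.55×10⁴ W/m².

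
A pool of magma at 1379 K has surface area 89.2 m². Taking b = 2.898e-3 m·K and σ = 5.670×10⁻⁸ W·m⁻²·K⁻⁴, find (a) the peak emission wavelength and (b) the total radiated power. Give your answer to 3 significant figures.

λ_max ≈ 2.10 μm; P ≈ 1.83×10⁷ W

(a) λ_max = b/T = 2.898×10⁻³/1379 = 2.102×10⁻⁶ m = 2.10 μm.
Area A = 89.2 m².
(b) P = σAT⁴ = 5.670×10⁻⁸×89.2×(1379)⁴ = 1.83×10⁷ W.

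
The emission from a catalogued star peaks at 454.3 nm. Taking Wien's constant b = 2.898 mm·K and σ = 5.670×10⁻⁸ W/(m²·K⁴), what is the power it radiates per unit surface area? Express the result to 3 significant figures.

Wien's law: T = b/λ_max = 2.898×10⁻³/4.543×10⁻⁷ = 6379.04 K.
Then I = σT⁴ = 5.670×10⁻⁸×(6379.04)⁴ = 9.39×10⁷ W/m².

I ≈ 9.39×10⁷ W/m²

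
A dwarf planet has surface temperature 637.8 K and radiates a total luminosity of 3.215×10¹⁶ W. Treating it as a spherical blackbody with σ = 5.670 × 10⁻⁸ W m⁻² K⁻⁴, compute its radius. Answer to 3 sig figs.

R ≈ 5.22×10⁵ m

L = 4πR²σT⁴ ⇒ R = √(L/(4πσT⁴)).
σT⁴ = 9382.55 W/m², so R = √(3.215×10¹⁶/(4π×9382.55)) = 5.22×10⁵ m.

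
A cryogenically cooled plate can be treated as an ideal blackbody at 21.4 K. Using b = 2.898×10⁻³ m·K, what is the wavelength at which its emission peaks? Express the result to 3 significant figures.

λ_max ≈ 135 μm

Wien's displacement law: λ_max = b/T = (2.898×10⁻³ m·K)/(21.4 K) = 1.354×10⁻⁴ m.
That is 135 μm, in the infrared range.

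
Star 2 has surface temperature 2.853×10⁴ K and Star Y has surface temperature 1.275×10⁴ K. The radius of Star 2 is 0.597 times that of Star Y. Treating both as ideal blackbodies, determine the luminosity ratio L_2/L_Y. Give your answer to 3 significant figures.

L ∝ R²T⁴, so L_2/L_Y = (R_2/R_Y)²(T_2/T_Y)⁴ = (0.597)² × (2.853×10⁴/1.275×10⁴)⁴ = 0.356409 × 25.0707 = 8.94.

L_2/L_Y ≈ 8.94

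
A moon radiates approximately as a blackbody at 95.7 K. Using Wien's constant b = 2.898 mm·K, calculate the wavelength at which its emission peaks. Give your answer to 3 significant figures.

λ_max ≈ 30.3 μm

Wien's displacement law: λ_max = b/T = (2.898×10⁻³ m·K)/(95.7 K) = 3.028×10⁻⁵ m.
That is 30.3 μm, in the infrared range.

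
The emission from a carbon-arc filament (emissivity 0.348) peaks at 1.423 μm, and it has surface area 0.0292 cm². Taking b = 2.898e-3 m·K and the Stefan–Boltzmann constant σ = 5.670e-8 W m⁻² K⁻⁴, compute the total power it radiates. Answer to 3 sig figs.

P ≈ 0.991 W

Wien's law: T = b/λ_max = 2.898×10⁻³/1.423×10⁻⁶ = 2036.54 K.
Area A = 0.0292 cm² = 2.92×10⁻⁶ m².
Then P = εσAT⁴ = 0.348×5.670×10⁻⁸×2.92×10⁻⁶×(2036.54)⁴ = 0.991 W.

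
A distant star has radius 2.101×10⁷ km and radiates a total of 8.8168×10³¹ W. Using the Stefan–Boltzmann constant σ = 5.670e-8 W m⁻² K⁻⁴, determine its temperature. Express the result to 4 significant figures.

T ≈ 2.301×10⁴ K

Surface area A = 4πR² = 4π(2.101×10¹⁰ m)² = 5.54705×10²¹ m².
P = σAT⁴ ⇒ T = (P/(σA))^(1/4) = (8.8168×10³¹/(5.670×10⁻⁸×5.54705×10²¹))^(1/4) = 2.301×10⁴ K.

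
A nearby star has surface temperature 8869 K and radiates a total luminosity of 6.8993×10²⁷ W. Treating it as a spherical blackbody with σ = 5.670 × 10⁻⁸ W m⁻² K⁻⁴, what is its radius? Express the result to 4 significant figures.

L = 4πR²σT⁴ ⇒ R = √(L/(4πσT⁴)).
σT⁴ = 3.50818×10⁸ W/m², so R = √(6.8993×10²⁷/(4π×3.50818×10⁸)) = 1.251×10⁹ m.

R ≈ 1.251×10⁹ m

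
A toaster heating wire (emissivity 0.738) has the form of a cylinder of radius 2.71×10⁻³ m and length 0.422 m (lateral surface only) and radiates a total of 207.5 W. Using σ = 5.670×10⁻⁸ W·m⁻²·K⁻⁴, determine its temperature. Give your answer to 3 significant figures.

T ≈ 911 K

Lateral area A = 2πrL = 2π×2.71×10⁻³×0.422 = 7.18558×10⁻³ m².
P = εσAT⁴ ⇒ T = (P/(εσA))^(1/4) = (207.5/(0.738×5.670×10⁻⁸×7.18558×10⁻³))^(1/4) = 911 K.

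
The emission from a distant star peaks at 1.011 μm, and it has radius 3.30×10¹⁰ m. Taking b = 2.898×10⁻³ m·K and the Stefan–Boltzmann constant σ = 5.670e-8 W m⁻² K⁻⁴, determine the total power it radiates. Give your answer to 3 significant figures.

Wien's law: T = b/λ_max = 2.898×10⁻³/1.011×10⁻⁶ = 2866.47 K.
Surface area A = 4πR² = 4π(3.30×10¹⁰ m)² = 1.36848×10²² m².
Then P = σAT⁴ = 5.670×10⁻⁸×1.36848×10²²×(2866.47)⁴ = 5.24×10²⁸ W.

P ≈ 5.24×10²⁸ W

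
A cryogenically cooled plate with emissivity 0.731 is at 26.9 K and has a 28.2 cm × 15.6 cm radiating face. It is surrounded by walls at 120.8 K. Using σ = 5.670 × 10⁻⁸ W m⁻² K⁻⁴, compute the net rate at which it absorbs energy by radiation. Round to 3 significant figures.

Net gain ≈ 0.387 W

Area A = 0.282 × 0.156 = 0.043992 m².
Net radiated power P_net = εσA(T⁴ − T₀⁴) = 0.731×5.670×10⁻⁸×0.043992×(26.9⁴ − 120.8⁴).
T⁴ − T₀⁴ = 5.23611×10⁵ − 2.12945×10⁸ = -2.12421×10⁸ K⁴, so P_net = -0.387 W — negative, meaning a net gain of 0.387 W.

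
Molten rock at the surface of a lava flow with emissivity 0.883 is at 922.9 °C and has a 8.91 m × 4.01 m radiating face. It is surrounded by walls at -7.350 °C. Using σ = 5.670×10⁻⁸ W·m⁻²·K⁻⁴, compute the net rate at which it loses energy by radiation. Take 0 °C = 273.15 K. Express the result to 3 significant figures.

T = 922.9 °C + 273.15 = 1196.05 K.
Surroundings: T = -7.350 °C + 273.15 = 265.800 K.
Area A = 8.91 × 4.01 = 35.7291 m².
Net radiated power P_net = εσA(T⁴ − T₀⁴) = 0.883×5.670×10⁻⁸×35.7291×(1196.05⁴ − 265.800⁴).
T⁴ − T₀⁴ = 2.04643×10¹² − 4.99137×10⁹ = 2.04144×10¹² K⁴, so P_net = 3.65×10⁶ W.

Net loss ≈ 3.65×10⁶ W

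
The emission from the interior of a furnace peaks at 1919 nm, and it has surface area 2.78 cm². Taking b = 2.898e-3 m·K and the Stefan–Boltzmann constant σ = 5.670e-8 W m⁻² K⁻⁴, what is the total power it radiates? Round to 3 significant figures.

P ≈ 82.0 W

Wien's law: T = b/λ_max = 2.898×10⁻³/1.919×10⁻⁶ = 1510.16 K.
Area A = 2.78 cm² = 2.78×10⁻⁴ m².
Then P = σAT⁴ = 5.670×10⁻⁸×2.78×10⁻⁴×(1510.16)⁴ = 82.0 W.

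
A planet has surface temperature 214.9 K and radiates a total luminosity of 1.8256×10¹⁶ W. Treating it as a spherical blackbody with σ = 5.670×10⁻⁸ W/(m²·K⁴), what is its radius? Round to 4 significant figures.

R ≈ 3.466×10⁶ m

L = 4πR²σT⁴ ⇒ R = √(L/(4πσT⁴)).
σT⁴ = 120.929 W/m², so R = √(1.8256×10¹⁶/(4π×120.929)) = 3.466×10⁶ m.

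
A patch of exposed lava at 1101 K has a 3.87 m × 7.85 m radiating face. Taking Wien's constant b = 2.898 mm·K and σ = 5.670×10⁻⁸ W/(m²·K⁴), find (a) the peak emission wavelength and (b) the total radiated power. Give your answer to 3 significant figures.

λ_max ≈ 2.63×10³ nm; P ≈ 2.53×10⁶ W

(a) λ_max = b/T = 2.898×10⁻³/1101 = 2.632×10⁻⁶ m = 2.63×10³ nm.
Area A = 3.87 × 7.85 = 30.3795 m².
(b) P = σAT⁴ = 5.670×10⁻⁸×30.3795×(1101)⁴ = 2.53×10⁶ W.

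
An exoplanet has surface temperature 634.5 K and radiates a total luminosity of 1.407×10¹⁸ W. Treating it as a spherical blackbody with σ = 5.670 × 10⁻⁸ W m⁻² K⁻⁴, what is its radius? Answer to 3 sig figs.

R ≈ 3.49×10⁶ m

L = 4πR²σT⁴ ⇒ R = √(L/(4πσT⁴)).
σT⁴ = 9189.87 W/m², so R = √(1.407×10¹⁸/(4π×9189.87)) = 3.49×10⁶ m.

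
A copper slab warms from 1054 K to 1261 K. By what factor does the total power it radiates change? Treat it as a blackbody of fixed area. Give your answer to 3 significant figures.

P ∝ T⁴, so P₂/P₁ = (T₂/T₁)⁴ = (1261/1054)⁴ = (1.19639)⁴ = 2.05.

P₂/P₁ ≈ 2.05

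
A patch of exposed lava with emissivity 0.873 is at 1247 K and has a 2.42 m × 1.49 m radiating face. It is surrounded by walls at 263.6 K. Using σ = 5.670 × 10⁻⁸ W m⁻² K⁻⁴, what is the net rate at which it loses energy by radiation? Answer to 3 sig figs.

Net loss ≈ 4.31×10⁵ W

Area A = 2.42 × 1.49 = 3.6058 m².
Net radiated power P_net = εσA(T⁴ − T₀⁴) = 0.873×5.670×10⁻⁸×3.6058×(1247⁴ − 263.6⁴).
T⁴ − T₀⁴ = 2.41805×10¹² − 4.82816×10⁹ = 2.41322×10¹² K⁴, so P_net = 4.31×10⁵ W.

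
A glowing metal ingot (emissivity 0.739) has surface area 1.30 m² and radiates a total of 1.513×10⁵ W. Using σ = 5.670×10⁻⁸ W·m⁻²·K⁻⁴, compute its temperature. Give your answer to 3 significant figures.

T ≈ 1.29×10³ K

Area A = 1.30 m².
P = εσAT⁴ ⇒ T = (P/(εσA))^(1/4) = (1.513×10⁵/(0.739×5.670×10⁻⁸×1.30))^(1/4) = 1.29×10³ K.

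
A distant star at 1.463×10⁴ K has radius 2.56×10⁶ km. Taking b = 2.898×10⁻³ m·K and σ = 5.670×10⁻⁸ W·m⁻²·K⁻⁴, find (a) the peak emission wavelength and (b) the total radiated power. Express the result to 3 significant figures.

(a) λ_max = b/T = 2.898×10⁻³/1.463×10⁴ = 1.981×10⁻⁷ m = 198 nm.
Surface area A = 4πR² = 4π(2.56×10⁹ m)² = 8.23550×10¹⁹ m².
(b) P = σAT⁴ = 5.670×10⁻⁸×8.23550×10¹⁹×(1.463×10⁴)⁴ = 2.14×10²⁹ W.

λ_max ≈ 198 nm; P ≈ 2.14×10²⁹ W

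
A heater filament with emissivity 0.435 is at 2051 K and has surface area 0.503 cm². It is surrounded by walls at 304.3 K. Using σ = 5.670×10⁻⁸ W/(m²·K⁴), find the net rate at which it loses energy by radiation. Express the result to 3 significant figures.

Area A = 0.503 cm² = 5.03×10⁻⁵ m².
Net radiated power P_net = εσA(T⁴ − T₀⁴) = 0.435×5.670×10⁻⁸×5.03×10⁻⁵×(2051⁴ − 304.3⁴).
T⁴ − T₀⁴ = 1.76955×10¹³ − 8.57448×10⁹ = 1.76869×10¹³ K⁴, so P_net = 21.9 W.

Net loss ≈ 21.9 W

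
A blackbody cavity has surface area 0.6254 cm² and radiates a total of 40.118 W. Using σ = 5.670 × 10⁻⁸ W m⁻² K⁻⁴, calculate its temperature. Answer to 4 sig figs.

Area A = 0.6254 cm² = 6.254×10⁻⁵ m².
P = σAT⁴ ⇒ T = (P/(σA))^(1/4) = (40.118/(5.670×10⁻⁸×6.254×10⁻⁵))^(1/4) = 1834 K.

T ≈ 1834 K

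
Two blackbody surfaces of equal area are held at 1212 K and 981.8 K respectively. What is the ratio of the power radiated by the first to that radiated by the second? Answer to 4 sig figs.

With equal areas, P₁/P₂ = (T₁/T₂)⁴ = (1212/981.8)⁴ = 2.322.

P₁/P₂ ≈ 2.322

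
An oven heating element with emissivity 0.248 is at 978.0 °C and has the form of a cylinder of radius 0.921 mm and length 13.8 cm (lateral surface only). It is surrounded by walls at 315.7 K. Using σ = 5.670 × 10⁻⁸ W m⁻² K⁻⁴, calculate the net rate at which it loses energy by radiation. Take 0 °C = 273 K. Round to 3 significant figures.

T = 978.0 °C + 273 = 1251.0 K.
Lateral area A = 2πrL = 2π×9.21×10⁻⁴×0.138 = 7.98580×10⁻⁴ m².
Net radiated power P_net = εσA(T⁴ − T₀⁴) = 0.248×5.670×10⁻⁸×7.98580×10⁻⁴×(1251.0⁴ − 315.7⁴).
T⁴ − T₀⁴ = 2.44923×10¹² − 9.93341×10⁹ = 2.43930×10¹² K⁴, so P_net = 27.4 W.

Net loss ≈ 27.4 W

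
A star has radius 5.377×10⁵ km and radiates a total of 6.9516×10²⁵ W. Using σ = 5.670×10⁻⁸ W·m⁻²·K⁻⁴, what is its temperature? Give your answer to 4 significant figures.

T ≈ 4286 K

Surface area A = 4πR² = 4π(5.377×10⁸ m)² = 3.63321×10¹⁸ m².
P = σAT⁴ ⇒ T = (P/(σA))^(1/4) = (6.9516×10²⁵/(5.670×10⁻⁸×3.63321×10¹⁸))^(1/4) = 4286 K.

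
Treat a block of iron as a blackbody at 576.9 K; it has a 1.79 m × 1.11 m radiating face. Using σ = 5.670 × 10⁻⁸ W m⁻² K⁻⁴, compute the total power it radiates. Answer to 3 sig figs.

P ≈ 1.25×10⁴ W

Area A = 1.79 × 1.11 = 1.9869 m².
P = σAT⁴ = 5.670×10⁻⁸ × 1.9869 × (576.9)⁴ = 1.25×10⁴ W.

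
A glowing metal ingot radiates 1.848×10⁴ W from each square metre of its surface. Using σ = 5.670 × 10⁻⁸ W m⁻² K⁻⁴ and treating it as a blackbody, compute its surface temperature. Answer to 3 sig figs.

I = σT⁴, so T = (I/σ)^(1/4) = (1.848×10⁴/(5.670×10⁻⁸))^(1/4) = 756 K.

T ≈ 756 K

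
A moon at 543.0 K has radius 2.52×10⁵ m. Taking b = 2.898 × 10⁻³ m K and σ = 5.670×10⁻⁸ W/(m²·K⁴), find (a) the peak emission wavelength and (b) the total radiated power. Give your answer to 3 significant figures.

(a) λ_max = b/T = 2.898×10⁻³/543.0 = 5.337×10⁻⁶ m = 5.34 μm.
Surface area A = 4πR² = 4π(2.52×10⁵ m)² = 7.98015×10¹¹ m².
(b) P = σAT⁴ = 5.670×10⁻⁸×7.98015×10¹¹×(543.0)⁴ = 3.93×10¹⁵ W.

λ_max ≈ 5.34 μm; P ≈ 3.93×10¹⁵ W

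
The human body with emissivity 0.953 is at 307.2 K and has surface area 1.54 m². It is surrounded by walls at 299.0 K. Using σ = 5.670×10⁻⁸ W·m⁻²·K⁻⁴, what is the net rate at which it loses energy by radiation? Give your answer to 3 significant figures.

Area A = 1.54 m².
Net radiated power P_net = εσA(T⁴ − T₀⁴) = 0.953×5.670×10⁻⁸×1.54×(307.2⁴ − 299.0⁴).
T⁴ − T₀⁴ = 8.90604×10⁹ − 7.99254×10⁹ = 9.13500×10⁸ K⁴, so P_net = 76.0 W.

Net loss ≈ 76.0 W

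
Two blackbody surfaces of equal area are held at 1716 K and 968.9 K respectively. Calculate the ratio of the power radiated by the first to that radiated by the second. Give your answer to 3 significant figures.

P₁/P₂ ≈ 9.84

With equal areas, P₁/P₂ = (T₁/T₂)⁴ = (1716/968.9)⁴ = 9.84.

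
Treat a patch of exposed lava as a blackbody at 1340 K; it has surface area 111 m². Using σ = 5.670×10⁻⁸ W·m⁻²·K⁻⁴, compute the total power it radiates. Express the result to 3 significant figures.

P ≈ 2.03×10⁷ W

Area A = 111 m².
P = σAT⁴ = 5.670×10⁻⁸ × 111 × (1340)⁴ = 2.03×10⁷ W.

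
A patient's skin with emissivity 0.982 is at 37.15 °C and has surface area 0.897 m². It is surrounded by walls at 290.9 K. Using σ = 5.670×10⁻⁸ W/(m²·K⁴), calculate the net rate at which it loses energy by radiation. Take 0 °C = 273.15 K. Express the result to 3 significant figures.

Net loss ≈ 105 W

T = 37.15 °C + 273.15 = 310.30 K.
Area A = 0.897 m².
Net radiated power P_net = εσA(T⁴ − T₀⁴) = 0.982×5.670×10⁻⁸×0.897×(310.30⁴ − 290.9⁴).
T⁴ − T₀⁴ = 9.27101×10⁹ − 7.16102×10⁹ = 2.10999×10⁹ K⁴, so P_net = 105 W.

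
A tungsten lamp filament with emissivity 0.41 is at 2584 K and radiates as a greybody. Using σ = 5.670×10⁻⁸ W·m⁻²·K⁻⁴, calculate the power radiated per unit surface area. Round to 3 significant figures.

Stefan–Boltzmann: I = εσT⁴ = 0.41 × 5.670×10⁻⁸ × (2584)⁴ = 1.04×10⁶ W/m².

I ≈ 1.04×10⁶ W/m²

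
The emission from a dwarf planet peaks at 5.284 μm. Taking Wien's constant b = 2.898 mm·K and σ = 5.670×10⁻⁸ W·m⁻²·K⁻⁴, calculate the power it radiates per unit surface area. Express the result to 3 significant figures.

Wien's law: T = b/λ_max = 2.898×10⁻³/5.284×10⁻⁶ = 548.448 K.
Then I = σT⁴ = 5.670×10⁻⁸×(548.448)⁴ = 5.13×10³ W/m².

I ≈ 5.13×10³ W/m²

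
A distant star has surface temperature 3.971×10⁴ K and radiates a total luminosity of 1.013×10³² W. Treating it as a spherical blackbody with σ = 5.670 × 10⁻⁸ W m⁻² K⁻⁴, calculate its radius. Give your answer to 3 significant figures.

R ≈ 7.56×10⁹ m

L = 4πR²σT⁴ ⇒ R = √(L/(4πσT⁴)).
σT⁴ = 1.40988×10¹¹ W/m², so R = √(1.013×10³²/(4π×1.40988×10¹¹)) = 7.56×10⁹ m.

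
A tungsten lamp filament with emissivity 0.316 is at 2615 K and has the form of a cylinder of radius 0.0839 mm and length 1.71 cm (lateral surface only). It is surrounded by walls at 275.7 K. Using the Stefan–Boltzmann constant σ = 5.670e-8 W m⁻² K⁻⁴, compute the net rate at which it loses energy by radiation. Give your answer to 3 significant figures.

Net loss ≈ 7.55 W

Lateral area A = 2πrL = 2π×8.39×10⁻⁵×0.0171 = 9.01442×10⁻⁶ m².
Net radiated power P_net = εσA(T⁴ − T₀⁴) = 0.316×5.670×10⁻⁸×9.01442×10⁻⁶×(2615⁴ − 275.7⁴).
T⁴ − T₀⁴ = 4.67613×10¹³ − 5.77759×10⁹ = 4.67555×10¹³ K⁴, so P_net = 7.55 W.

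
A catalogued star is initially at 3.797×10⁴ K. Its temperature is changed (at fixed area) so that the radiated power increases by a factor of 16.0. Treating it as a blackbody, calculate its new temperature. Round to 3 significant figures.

T₂ ≈ 7.59×10⁴ K

P ∝ T⁴, so T₂/T₁ = (P₂/P₁)^(1/4) = (16.0)^(1/4) = 2.00000.
T₂ = 3.797×10⁴ × 2.00000 = 7.59×10⁴ K.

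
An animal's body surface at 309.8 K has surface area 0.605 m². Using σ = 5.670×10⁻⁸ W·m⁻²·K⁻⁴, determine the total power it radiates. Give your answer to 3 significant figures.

P ≈ 316 W

Area A = 0.605 m².
P = σAT⁴ = 5.670×10⁻⁸ × 0.605 × (309.8)⁴ = 316 W.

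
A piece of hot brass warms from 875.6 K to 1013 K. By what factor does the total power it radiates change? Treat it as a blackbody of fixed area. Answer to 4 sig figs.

P₂/P₁ ≈ 1.791

P ∝ T⁴, so P₂/P₁ = (T₂/T₁)⁴ = (1013/875.6)⁴ = (1.15692)⁴ = 1.791.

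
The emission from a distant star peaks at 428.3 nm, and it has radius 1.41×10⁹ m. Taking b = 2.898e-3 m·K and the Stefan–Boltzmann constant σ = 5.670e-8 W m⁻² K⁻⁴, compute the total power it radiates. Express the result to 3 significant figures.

Wien's law: T = b/λ_max = 2.898×10⁻³/4.283×10⁻⁷ = 6766.29 K.
Surface area A = 4πR² = 4π(1.41×10⁹ m)² = 2.49832×10¹⁹ m².
Then P = σAT⁴ = 5.670×10⁻⁸×2.49832×10¹⁹×(6766.29)⁴ = 2.97×10²⁷ W.

P ≈ 2.97×10²⁷ W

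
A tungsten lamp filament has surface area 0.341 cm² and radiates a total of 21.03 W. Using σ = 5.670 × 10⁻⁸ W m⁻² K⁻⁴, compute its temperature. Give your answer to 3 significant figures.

T ≈ 1.82×10³ K

Area A = 0.341 cm² = 3.41×10⁻⁵ m².
P = σAT⁴ ⇒ T = (P/(σA))^(1/4) = (21.03/(5.670×10⁻⁸×3.41×10⁻⁵))^(1/4) = 1.82×10³ K.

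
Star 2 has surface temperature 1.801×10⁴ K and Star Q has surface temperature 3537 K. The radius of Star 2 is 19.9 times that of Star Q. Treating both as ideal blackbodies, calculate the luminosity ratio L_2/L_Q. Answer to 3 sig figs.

L_2/L_Q ≈ 2.66×10⁵

L ∝ R²T⁴, so L_2/L_Q = (R_2/R_Q)²(T_2/T_Q)⁴ = (19.9)² × (1.801×10⁴/3537)⁴ = 396.01 × 672.225 = 2.66×10⁵.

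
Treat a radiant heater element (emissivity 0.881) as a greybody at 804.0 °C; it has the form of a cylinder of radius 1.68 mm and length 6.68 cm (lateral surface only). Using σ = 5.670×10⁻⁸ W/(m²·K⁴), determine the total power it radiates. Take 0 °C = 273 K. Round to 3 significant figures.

T = 804.0 °C + 273 = 1077.0 K.
Lateral area A = 2πrL = 2π×1.68×10⁻³×0.0668 = 7.05124×10⁻⁴ m².
P = εσAT⁴ = 0.881 × 5.670×10⁻⁸ × 7.05124×10⁻⁴ × (1077.0)⁴ = 47.4 W.

P ≈ 47.4 W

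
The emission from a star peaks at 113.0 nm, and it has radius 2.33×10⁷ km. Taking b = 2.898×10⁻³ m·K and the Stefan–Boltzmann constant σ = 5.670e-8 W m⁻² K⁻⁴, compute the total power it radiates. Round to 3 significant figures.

P ≈ 1.67×10³² W

Wien's law: T = b/λ_max = 2.898×10⁻³/1.130×10⁻⁷ = 25646.0 K.
Surface area A = 4πR² = 4π(2.33×10¹⁰ m)² = 6.82216×10²¹ m².
Then P = σAT⁴ = 5.670×10⁻⁸×6.82216×10²¹×(25646.0)⁴ = 1.67×10³² W.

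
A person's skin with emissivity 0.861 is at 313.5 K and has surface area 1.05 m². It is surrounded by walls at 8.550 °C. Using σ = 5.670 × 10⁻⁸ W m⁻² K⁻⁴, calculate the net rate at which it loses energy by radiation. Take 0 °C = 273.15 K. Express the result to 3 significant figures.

Surroundings: T = 8.550 °C + 273.15 = 281.700 K.
Area A = 1.05 m².
Net radiated power P_net = εσA(T⁴ − T₀⁴) = 0.861×5.670×10⁻⁸×1.05×(313.5⁴ − 281.700⁴).
T⁴ − T₀⁴ = 9.65940×10⁹ − 6.29720×10⁹ = 3.36220×10⁹ K⁴, so P_net = 172 W.

Net loss ≈ 172 W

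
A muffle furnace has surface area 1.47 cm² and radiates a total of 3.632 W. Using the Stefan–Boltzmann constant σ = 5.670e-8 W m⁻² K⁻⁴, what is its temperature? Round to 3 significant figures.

T ≈ 812 K

Area A = 1.47 cm² = 1.47×10⁻⁴ m².
P = σAT⁴ ⇒ T = (P/(σA))^(1/4) = (3.632/(5.670×10⁻⁸×1.47×10⁻⁴))^(1/4) = 812 K.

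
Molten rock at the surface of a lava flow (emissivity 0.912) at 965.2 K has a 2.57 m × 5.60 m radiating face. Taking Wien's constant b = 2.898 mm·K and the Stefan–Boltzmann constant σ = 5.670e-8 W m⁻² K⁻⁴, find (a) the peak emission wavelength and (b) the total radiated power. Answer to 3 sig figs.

(a) λ_max = b/T = 2.898×10⁻³/965.2 = 3.002×10⁻⁶ m = 3.00 μm.
Area A = 2.57 × 5.60 = 14.392 m².
(b) P = εσAT⁴ = 0.912×5.670×10⁻⁸×14.392×(965.2)⁴ = 6.46×10⁵ W.

λ_max ≈ 3.00 μm; P ≈ 6.46×10⁵ W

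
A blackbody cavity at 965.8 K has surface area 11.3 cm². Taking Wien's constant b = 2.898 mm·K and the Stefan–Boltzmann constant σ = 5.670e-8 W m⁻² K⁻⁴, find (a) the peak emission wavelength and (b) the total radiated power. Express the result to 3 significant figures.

λ_max ≈ 3.00 μm; P ≈ 55.7 W

(a) λ_max = b/T = 2.898×10⁻³/965.8 = 3.001×10⁻⁶ m = 3.00 μm.
Area A = 11.3 cm² = 1.13×10⁻³ m².
(b) P = σAT⁴ = 5.670×10⁻⁸×1.13×10⁻³×(965.8)⁴ = 55.7 W.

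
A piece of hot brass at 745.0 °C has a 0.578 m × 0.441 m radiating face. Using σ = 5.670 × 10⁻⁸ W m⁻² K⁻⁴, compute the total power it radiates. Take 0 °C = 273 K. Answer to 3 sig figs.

P ≈ 1.55×10⁴ W

T = 745.0 °C + 273 = 1018.0 K.
Area A = 0.578 × 0.441 = 0.254898 m².
P = σAT⁴ = 5.670×10⁻⁸ × 0.254898 × (1018.0)⁴ = 1.55×10⁴ W.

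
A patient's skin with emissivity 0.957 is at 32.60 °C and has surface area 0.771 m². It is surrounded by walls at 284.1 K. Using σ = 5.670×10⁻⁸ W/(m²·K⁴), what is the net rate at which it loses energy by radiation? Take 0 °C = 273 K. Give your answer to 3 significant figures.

Net loss ≈ 92.3 W

T = 32.60 °C + 273 = 305.60 K.
Area A = 0.771 m².
Net radiated power P_net = εσA(T⁴ − T₀⁴) = 0.957×5.670×10⁻⁸×0.771×(305.60⁴ − 284.1⁴).
T⁴ − T₀⁴ = 8.72195×10⁹ − 6.51456×10⁹ = 2.20739×10⁹ K⁴, so P_net = 92.3 W.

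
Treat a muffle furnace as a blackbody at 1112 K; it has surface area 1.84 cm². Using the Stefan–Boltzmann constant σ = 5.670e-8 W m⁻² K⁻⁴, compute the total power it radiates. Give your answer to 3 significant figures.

P ≈ 16.0 W

Area A = 1.84 cm² = 1.84×10⁻⁴ m².
P = σAT⁴ = 5.670×10⁻⁸ × 1.84×10⁻⁴ × (1112)⁴ = 16.0 W.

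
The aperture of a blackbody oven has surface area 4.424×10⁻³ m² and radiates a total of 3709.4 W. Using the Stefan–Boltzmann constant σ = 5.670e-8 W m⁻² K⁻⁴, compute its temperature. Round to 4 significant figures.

Area A = 4.424×10⁻³ m².
P = σAT⁴ ⇒ T = (P/(σA))^(1/4) = (3709.4/(5.670×10⁻⁸×4.424×10⁻³))^(1/4) = 1961 K.

T ≈ 1961 K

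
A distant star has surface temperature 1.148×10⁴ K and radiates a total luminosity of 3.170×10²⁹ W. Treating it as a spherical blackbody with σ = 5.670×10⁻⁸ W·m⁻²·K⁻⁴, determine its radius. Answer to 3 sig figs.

L = 4πR²σT⁴ ⇒ R = √(L/(4πσT⁴)).
σT⁴ = 9.84806×10⁸ W/m², so R = √(3.170×10²⁹/(4π×9.84806×10⁸)) = 5.06×10⁹ m.

R ≈ 5.06×10⁹ m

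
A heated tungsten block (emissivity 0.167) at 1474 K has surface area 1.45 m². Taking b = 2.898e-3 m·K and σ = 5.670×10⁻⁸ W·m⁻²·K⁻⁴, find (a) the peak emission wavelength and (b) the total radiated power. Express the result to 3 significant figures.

(a) λ_max = b/T = 2.898×10⁻³/1474 = 1.966×10⁻⁶ m = 1.97×10³ nm.
Area A = 1.45 m².
(b) P = εσAT⁴ = 0.167×5.670×10⁻⁸×1.45×(1474)⁴ = 6.48×10⁴ W.

λ_max ≈ 1.97×10³ nm; P ≈ 6.48×10⁴ W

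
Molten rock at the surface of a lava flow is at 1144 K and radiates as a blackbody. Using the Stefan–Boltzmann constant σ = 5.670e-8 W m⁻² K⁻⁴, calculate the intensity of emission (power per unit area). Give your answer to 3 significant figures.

Stefan–Boltzmann: I = σT⁴ = 5.670×10⁻⁸ × (1144)⁴ = 9.71×10⁴ W/m².

I ≈ 9.71×10⁴ W/m²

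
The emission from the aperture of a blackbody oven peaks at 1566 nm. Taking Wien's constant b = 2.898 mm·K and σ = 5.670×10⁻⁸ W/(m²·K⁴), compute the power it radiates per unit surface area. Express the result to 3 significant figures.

I ≈ 6.65×10⁵ W/m²

Wien's law: T = b/λ_max = 2.898×10⁻³/1.566×10⁻⁶ = 1850.57 K.
Then I = σT⁴ = 5.670×10⁻⁸×(1850.57)⁴ = 6.65×10⁵ W/m².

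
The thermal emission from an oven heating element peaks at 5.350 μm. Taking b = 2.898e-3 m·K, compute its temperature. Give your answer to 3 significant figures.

Wien's law gives T = b/λ_max = (2.898×10⁻³ m·K)/(5.350×10⁻⁶ m) = 542 K.

T ≈ 542 K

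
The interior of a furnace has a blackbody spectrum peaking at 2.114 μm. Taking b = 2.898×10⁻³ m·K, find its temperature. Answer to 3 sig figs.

T ≈ 1.37×10³ K

Wien's law gives T = b/λ_max = (2.898×10⁻³ m·K)/(2.114×10⁻⁶ m) = 1.37×10³ K.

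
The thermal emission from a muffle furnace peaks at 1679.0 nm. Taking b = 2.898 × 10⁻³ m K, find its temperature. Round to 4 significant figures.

Wien's law gives T = b/λ_max = (2.898×10⁻³ m·K)/(1.6790×10⁻⁶ m) = 1726 K.

T ≈ 1726 K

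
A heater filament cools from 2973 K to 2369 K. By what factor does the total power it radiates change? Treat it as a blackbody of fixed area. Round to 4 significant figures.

P ∝ T⁴, so P₂/P₁ = (T₂/T₁)⁴ = (2369/2973)⁴ = (0.796838)⁴ = 0.4032.

P₂/P₁ ≈ 0.4032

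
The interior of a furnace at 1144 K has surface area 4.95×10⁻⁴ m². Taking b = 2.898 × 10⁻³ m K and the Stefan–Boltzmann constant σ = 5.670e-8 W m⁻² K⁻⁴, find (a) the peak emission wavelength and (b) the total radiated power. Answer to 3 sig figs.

(a) λ_max = b/T = 2.898×10⁻³/1144 = 2.533×10⁻⁶ m = 2.53 μm.
Area A = 4.95×10⁻⁴ m².
(b) P = σAT⁴ = 5.670×10⁻⁸×4.95×10⁻⁴×(1144)⁴ = 48.1 W.

λ_max ≈ 2.53 μm; P ≈ 48.1 W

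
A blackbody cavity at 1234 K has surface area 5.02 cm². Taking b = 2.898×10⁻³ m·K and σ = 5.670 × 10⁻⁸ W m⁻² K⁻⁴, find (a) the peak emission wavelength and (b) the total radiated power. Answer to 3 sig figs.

(a) λ_max = b/T = 2.898×10⁻³/1234 = 2.348×10⁻⁶ m = 2.35×10³ nm.
Area A = 5.02 cm² = 5.02×10⁻⁴ m².
(b) P = σAT⁴ = 5.670×10⁻⁸×5.02×10⁻⁴×(1234)⁴ = 66.0 W.

λ_max ≈ 2.35×10³ nm; P ≈ 66.0 W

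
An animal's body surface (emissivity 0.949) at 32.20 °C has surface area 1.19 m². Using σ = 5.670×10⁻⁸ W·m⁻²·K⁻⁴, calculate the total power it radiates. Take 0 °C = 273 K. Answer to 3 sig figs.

P ≈ 556 W

T = 32.20 °C + 273 = 305.20 K.
Area A = 1.19 m².
P = εσAT⁴ = 0.949 × 5.670×10⁻⁸ × 1.19 × (305.20)⁴ = 556 W.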